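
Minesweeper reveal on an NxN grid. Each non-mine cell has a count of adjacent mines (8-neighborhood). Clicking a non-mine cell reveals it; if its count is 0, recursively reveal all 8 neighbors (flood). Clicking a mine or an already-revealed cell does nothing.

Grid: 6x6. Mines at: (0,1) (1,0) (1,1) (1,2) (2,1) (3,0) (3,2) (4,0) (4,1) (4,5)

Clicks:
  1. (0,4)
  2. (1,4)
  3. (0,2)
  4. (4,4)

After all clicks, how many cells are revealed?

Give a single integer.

Answer: 14

Derivation:
Click 1 (0,4) count=0: revealed 12 new [(0,3) (0,4) (0,5) (1,3) (1,4) (1,5) (2,3) (2,4) (2,5) (3,3) (3,4) (3,5)] -> total=12
Click 2 (1,4) count=0: revealed 0 new [(none)] -> total=12
Click 3 (0,2) count=3: revealed 1 new [(0,2)] -> total=13
Click 4 (4,4) count=1: revealed 1 new [(4,4)] -> total=14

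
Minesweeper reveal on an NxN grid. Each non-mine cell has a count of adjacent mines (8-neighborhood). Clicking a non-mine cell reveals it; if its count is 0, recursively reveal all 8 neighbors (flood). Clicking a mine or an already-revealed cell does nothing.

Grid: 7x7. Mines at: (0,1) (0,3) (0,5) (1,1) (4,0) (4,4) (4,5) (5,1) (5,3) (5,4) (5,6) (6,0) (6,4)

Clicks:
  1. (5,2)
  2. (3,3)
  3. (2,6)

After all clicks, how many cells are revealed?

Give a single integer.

Answer: 21

Derivation:
Click 1 (5,2) count=2: revealed 1 new [(5,2)] -> total=1
Click 2 (3,3) count=1: revealed 1 new [(3,3)] -> total=2
Click 3 (2,6) count=0: revealed 19 new [(1,2) (1,3) (1,4) (1,5) (1,6) (2,1) (2,2) (2,3) (2,4) (2,5) (2,6) (3,1) (3,2) (3,4) (3,5) (3,6) (4,1) (4,2) (4,3)] -> total=21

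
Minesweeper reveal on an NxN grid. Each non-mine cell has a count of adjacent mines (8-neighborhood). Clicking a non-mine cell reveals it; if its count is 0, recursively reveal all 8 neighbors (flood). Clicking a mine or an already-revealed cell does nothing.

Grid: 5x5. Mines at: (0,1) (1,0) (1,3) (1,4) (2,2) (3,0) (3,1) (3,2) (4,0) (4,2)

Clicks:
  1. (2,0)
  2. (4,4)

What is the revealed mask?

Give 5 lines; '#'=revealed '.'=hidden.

Click 1 (2,0) count=3: revealed 1 new [(2,0)] -> total=1
Click 2 (4,4) count=0: revealed 6 new [(2,3) (2,4) (3,3) (3,4) (4,3) (4,4)] -> total=7

Answer: .....
.....
#..##
...##
...##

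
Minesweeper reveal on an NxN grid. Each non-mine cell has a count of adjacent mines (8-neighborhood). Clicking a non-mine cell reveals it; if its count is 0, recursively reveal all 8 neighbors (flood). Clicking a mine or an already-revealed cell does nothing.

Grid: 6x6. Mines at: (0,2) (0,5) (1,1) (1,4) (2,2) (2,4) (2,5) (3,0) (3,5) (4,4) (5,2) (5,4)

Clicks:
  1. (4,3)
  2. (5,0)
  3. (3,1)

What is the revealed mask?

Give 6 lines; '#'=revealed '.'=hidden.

Answer: ......
......
......
.#....
##.#..
##....

Derivation:
Click 1 (4,3) count=3: revealed 1 new [(4,3)] -> total=1
Click 2 (5,0) count=0: revealed 4 new [(4,0) (4,1) (5,0) (5,1)] -> total=5
Click 3 (3,1) count=2: revealed 1 new [(3,1)] -> total=6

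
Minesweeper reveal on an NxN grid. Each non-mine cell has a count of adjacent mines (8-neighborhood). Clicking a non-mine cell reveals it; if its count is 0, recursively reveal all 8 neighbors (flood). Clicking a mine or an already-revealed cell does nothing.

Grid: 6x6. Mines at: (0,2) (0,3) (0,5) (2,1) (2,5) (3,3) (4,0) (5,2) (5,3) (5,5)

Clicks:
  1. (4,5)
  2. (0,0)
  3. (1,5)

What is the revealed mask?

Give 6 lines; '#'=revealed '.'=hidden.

Click 1 (4,5) count=1: revealed 1 new [(4,5)] -> total=1
Click 2 (0,0) count=0: revealed 4 new [(0,0) (0,1) (1,0) (1,1)] -> total=5
Click 3 (1,5) count=2: revealed 1 new [(1,5)] -> total=6

Answer: ##....
##...#
......
......
.....#
......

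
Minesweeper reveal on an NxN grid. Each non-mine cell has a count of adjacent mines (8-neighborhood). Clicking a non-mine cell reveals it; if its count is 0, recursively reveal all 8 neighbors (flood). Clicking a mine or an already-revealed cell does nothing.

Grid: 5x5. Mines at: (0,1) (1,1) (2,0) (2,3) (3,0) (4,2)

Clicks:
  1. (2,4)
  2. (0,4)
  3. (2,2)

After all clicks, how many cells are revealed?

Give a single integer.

Answer: 8

Derivation:
Click 1 (2,4) count=1: revealed 1 new [(2,4)] -> total=1
Click 2 (0,4) count=0: revealed 6 new [(0,2) (0,3) (0,4) (1,2) (1,3) (1,4)] -> total=7
Click 3 (2,2) count=2: revealed 1 new [(2,2)] -> total=8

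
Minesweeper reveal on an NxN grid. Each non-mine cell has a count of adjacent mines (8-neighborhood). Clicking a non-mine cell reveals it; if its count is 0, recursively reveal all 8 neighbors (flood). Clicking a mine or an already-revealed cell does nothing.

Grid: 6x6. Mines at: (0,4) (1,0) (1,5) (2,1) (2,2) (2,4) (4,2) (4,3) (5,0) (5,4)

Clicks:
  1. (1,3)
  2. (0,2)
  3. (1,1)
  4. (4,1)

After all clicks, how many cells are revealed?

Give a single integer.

Answer: 7

Derivation:
Click 1 (1,3) count=3: revealed 1 new [(1,3)] -> total=1
Click 2 (0,2) count=0: revealed 5 new [(0,1) (0,2) (0,3) (1,1) (1,2)] -> total=6
Click 3 (1,1) count=3: revealed 0 new [(none)] -> total=6
Click 4 (4,1) count=2: revealed 1 new [(4,1)] -> total=7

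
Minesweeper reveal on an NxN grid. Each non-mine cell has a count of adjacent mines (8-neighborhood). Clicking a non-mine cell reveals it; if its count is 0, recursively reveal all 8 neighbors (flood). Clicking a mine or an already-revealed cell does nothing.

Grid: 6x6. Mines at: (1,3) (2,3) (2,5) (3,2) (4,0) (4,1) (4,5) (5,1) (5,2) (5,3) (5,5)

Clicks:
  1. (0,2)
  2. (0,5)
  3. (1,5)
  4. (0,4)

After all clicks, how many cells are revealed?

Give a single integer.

Click 1 (0,2) count=1: revealed 1 new [(0,2)] -> total=1
Click 2 (0,5) count=0: revealed 4 new [(0,4) (0,5) (1,4) (1,5)] -> total=5
Click 3 (1,5) count=1: revealed 0 new [(none)] -> total=5
Click 4 (0,4) count=1: revealed 0 new [(none)] -> total=5

Answer: 5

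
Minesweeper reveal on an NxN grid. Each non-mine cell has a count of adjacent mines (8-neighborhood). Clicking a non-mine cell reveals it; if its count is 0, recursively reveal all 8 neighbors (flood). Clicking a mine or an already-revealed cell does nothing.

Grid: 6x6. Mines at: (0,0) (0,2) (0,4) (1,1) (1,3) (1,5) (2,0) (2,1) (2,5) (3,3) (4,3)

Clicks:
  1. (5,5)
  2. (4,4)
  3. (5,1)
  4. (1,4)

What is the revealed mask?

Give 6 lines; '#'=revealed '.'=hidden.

Answer: ......
....#.
......
###.##
###.##
###.##

Derivation:
Click 1 (5,5) count=0: revealed 6 new [(3,4) (3,5) (4,4) (4,5) (5,4) (5,5)] -> total=6
Click 2 (4,4) count=2: revealed 0 new [(none)] -> total=6
Click 3 (5,1) count=0: revealed 9 new [(3,0) (3,1) (3,2) (4,0) (4,1) (4,2) (5,0) (5,1) (5,2)] -> total=15
Click 4 (1,4) count=4: revealed 1 new [(1,4)] -> total=16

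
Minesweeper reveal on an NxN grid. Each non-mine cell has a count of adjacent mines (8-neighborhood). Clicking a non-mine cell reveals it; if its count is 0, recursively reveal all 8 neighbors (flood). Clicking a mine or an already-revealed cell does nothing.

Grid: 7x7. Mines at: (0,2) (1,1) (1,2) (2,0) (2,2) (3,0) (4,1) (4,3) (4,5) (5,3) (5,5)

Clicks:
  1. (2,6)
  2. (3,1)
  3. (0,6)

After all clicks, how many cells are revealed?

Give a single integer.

Click 1 (2,6) count=0: revealed 16 new [(0,3) (0,4) (0,5) (0,6) (1,3) (1,4) (1,5) (1,6) (2,3) (2,4) (2,5) (2,6) (3,3) (3,4) (3,5) (3,6)] -> total=16
Click 2 (3,1) count=4: revealed 1 new [(3,1)] -> total=17
Click 3 (0,6) count=0: revealed 0 new [(none)] -> total=17

Answer: 17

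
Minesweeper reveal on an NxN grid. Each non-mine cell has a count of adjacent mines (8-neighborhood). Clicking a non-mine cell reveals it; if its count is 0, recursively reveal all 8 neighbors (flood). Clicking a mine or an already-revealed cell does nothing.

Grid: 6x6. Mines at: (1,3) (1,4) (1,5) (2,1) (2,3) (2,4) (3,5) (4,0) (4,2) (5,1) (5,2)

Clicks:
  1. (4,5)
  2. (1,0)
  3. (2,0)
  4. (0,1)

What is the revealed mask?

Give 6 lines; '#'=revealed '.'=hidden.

Click 1 (4,5) count=1: revealed 1 new [(4,5)] -> total=1
Click 2 (1,0) count=1: revealed 1 new [(1,0)] -> total=2
Click 3 (2,0) count=1: revealed 1 new [(2,0)] -> total=3
Click 4 (0,1) count=0: revealed 5 new [(0,0) (0,1) (0,2) (1,1) (1,2)] -> total=8

Answer: ###...
###...
#.....
......
.....#
......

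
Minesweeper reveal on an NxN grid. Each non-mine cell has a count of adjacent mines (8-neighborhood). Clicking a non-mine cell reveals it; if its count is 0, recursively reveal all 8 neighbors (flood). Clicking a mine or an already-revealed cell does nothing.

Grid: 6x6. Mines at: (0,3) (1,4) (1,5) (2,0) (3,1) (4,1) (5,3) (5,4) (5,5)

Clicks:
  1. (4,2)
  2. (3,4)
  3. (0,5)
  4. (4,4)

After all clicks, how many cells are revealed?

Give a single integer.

Answer: 13

Derivation:
Click 1 (4,2) count=3: revealed 1 new [(4,2)] -> total=1
Click 2 (3,4) count=0: revealed 11 new [(2,2) (2,3) (2,4) (2,5) (3,2) (3,3) (3,4) (3,5) (4,3) (4,4) (4,5)] -> total=12
Click 3 (0,5) count=2: revealed 1 new [(0,5)] -> total=13
Click 4 (4,4) count=3: revealed 0 new [(none)] -> total=13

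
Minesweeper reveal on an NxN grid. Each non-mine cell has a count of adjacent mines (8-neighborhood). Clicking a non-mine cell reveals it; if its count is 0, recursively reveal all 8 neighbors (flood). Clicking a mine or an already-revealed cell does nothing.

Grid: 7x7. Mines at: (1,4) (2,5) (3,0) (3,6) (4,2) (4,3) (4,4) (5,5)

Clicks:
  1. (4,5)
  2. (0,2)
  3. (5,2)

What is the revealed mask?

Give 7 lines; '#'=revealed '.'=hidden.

Click 1 (4,5) count=3: revealed 1 new [(4,5)] -> total=1
Click 2 (0,2) count=0: revealed 15 new [(0,0) (0,1) (0,2) (0,3) (1,0) (1,1) (1,2) (1,3) (2,0) (2,1) (2,2) (2,3) (3,1) (3,2) (3,3)] -> total=16
Click 3 (5,2) count=2: revealed 1 new [(5,2)] -> total=17

Answer: ####...
####...
####...
.###...
.....#.
..#....
.......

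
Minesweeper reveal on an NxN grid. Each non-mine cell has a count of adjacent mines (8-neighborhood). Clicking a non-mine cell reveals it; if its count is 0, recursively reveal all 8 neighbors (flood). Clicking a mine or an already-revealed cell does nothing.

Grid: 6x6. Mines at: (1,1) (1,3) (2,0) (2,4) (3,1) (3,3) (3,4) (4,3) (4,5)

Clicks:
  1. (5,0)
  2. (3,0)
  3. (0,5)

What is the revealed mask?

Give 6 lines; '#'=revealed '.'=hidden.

Click 1 (5,0) count=0: revealed 6 new [(4,0) (4,1) (4,2) (5,0) (5,1) (5,2)] -> total=6
Click 2 (3,0) count=2: revealed 1 new [(3,0)] -> total=7
Click 3 (0,5) count=0: revealed 4 new [(0,4) (0,5) (1,4) (1,5)] -> total=11

Answer: ....##
....##
......
#.....
###...
###...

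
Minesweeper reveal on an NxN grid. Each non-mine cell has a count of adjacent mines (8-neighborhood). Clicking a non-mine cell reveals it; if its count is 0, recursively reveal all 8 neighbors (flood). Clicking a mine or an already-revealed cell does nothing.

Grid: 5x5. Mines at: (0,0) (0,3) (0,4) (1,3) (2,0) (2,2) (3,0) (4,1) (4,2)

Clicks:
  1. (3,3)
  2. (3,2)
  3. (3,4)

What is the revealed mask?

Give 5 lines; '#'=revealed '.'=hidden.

Click 1 (3,3) count=2: revealed 1 new [(3,3)] -> total=1
Click 2 (3,2) count=3: revealed 1 new [(3,2)] -> total=2
Click 3 (3,4) count=0: revealed 5 new [(2,3) (2,4) (3,4) (4,3) (4,4)] -> total=7

Answer: .....
.....
...##
..###
...##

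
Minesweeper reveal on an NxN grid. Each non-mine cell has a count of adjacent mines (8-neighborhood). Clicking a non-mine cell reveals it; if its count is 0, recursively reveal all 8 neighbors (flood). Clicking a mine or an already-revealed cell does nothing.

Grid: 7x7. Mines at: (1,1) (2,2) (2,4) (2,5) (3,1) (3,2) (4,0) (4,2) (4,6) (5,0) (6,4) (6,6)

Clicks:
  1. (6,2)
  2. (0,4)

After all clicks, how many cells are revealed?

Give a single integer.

Click 1 (6,2) count=0: revealed 6 new [(5,1) (5,2) (5,3) (6,1) (6,2) (6,3)] -> total=6
Click 2 (0,4) count=0: revealed 10 new [(0,2) (0,3) (0,4) (0,5) (0,6) (1,2) (1,3) (1,4) (1,5) (1,6)] -> total=16

Answer: 16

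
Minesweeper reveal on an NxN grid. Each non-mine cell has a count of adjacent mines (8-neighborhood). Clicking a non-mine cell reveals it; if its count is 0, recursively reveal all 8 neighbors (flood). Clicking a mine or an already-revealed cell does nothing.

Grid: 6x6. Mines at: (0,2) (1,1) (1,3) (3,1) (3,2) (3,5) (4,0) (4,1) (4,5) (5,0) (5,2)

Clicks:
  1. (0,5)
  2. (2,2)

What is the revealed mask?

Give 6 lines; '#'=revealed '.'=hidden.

Answer: ....##
....##
..#.##
......
......
......

Derivation:
Click 1 (0,5) count=0: revealed 6 new [(0,4) (0,5) (1,4) (1,5) (2,4) (2,5)] -> total=6
Click 2 (2,2) count=4: revealed 1 new [(2,2)] -> total=7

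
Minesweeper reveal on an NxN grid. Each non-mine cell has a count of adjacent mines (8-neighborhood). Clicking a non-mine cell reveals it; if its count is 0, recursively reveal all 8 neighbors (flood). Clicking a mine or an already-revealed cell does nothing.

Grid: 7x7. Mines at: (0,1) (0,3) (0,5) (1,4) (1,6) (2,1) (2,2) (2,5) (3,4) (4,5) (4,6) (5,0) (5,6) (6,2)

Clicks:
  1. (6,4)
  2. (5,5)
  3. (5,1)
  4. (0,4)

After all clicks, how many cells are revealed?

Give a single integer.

Answer: 8

Derivation:
Click 1 (6,4) count=0: revealed 6 new [(5,3) (5,4) (5,5) (6,3) (6,4) (6,5)] -> total=6
Click 2 (5,5) count=3: revealed 0 new [(none)] -> total=6
Click 3 (5,1) count=2: revealed 1 new [(5,1)] -> total=7
Click 4 (0,4) count=3: revealed 1 new [(0,4)] -> total=8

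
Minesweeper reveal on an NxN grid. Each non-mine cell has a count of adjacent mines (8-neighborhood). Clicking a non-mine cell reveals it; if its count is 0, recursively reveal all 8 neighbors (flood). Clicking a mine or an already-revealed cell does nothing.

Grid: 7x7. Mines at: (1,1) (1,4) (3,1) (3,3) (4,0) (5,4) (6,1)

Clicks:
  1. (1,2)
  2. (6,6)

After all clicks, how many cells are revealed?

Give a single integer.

Click 1 (1,2) count=1: revealed 1 new [(1,2)] -> total=1
Click 2 (6,6) count=0: revealed 17 new [(0,5) (0,6) (1,5) (1,6) (2,4) (2,5) (2,6) (3,4) (3,5) (3,6) (4,4) (4,5) (4,6) (5,5) (5,6) (6,5) (6,6)] -> total=18

Answer: 18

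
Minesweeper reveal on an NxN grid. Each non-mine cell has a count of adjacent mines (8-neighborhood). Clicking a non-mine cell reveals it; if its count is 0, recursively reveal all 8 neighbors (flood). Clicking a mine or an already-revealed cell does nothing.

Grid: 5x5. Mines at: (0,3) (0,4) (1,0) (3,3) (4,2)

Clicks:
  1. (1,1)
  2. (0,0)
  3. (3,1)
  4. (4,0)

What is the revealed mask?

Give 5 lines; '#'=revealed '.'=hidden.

Answer: #....
.#...
##...
##...
##...

Derivation:
Click 1 (1,1) count=1: revealed 1 new [(1,1)] -> total=1
Click 2 (0,0) count=1: revealed 1 new [(0,0)] -> total=2
Click 3 (3,1) count=1: revealed 1 new [(3,1)] -> total=3
Click 4 (4,0) count=0: revealed 5 new [(2,0) (2,1) (3,0) (4,0) (4,1)] -> total=8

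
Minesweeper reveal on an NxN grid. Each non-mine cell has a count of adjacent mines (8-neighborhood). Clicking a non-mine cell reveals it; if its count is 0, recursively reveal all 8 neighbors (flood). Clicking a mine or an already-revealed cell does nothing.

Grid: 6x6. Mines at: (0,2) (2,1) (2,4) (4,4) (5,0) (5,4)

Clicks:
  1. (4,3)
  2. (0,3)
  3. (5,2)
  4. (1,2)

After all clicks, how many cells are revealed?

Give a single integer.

Click 1 (4,3) count=2: revealed 1 new [(4,3)] -> total=1
Click 2 (0,3) count=1: revealed 1 new [(0,3)] -> total=2
Click 3 (5,2) count=0: revealed 8 new [(3,1) (3,2) (3,3) (4,1) (4,2) (5,1) (5,2) (5,3)] -> total=10
Click 4 (1,2) count=2: revealed 1 new [(1,2)] -> total=11

Answer: 11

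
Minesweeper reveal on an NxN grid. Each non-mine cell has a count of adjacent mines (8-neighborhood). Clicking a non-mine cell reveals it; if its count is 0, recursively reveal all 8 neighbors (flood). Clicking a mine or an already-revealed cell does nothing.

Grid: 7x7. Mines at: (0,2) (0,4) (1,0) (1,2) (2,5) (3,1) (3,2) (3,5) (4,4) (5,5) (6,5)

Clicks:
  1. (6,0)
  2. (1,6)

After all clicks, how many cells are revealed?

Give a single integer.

Click 1 (6,0) count=0: revealed 14 new [(4,0) (4,1) (4,2) (4,3) (5,0) (5,1) (5,2) (5,3) (5,4) (6,0) (6,1) (6,2) (6,3) (6,4)] -> total=14
Click 2 (1,6) count=1: revealed 1 new [(1,6)] -> total=15

Answer: 15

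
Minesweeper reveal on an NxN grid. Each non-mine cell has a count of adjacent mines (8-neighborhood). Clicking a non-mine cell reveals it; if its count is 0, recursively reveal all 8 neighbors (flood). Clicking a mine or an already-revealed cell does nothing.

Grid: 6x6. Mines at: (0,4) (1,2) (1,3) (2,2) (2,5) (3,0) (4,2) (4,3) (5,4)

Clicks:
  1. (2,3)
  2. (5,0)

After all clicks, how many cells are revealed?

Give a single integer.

Click 1 (2,3) count=3: revealed 1 new [(2,3)] -> total=1
Click 2 (5,0) count=0: revealed 4 new [(4,0) (4,1) (5,0) (5,1)] -> total=5

Answer: 5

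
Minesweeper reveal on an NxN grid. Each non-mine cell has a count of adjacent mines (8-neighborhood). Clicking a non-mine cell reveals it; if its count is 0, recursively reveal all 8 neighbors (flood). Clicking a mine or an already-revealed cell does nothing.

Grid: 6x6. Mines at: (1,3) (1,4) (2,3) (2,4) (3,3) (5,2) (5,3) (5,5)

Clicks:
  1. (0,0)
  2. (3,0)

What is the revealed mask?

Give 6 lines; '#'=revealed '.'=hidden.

Click 1 (0,0) count=0: revealed 17 new [(0,0) (0,1) (0,2) (1,0) (1,1) (1,2) (2,0) (2,1) (2,2) (3,0) (3,1) (3,2) (4,0) (4,1) (4,2) (5,0) (5,1)] -> total=17
Click 2 (3,0) count=0: revealed 0 new [(none)] -> total=17

Answer: ###...
###...
###...
###...
###...
##....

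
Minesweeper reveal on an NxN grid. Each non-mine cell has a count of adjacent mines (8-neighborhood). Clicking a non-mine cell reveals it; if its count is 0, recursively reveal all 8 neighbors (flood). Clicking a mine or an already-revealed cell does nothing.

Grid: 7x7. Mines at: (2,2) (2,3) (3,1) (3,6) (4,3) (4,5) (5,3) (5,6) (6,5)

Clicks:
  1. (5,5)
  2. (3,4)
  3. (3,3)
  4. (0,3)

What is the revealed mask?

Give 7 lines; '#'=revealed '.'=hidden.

Answer: #######
#######
##..###
...##..
.......
.....#.
.......

Derivation:
Click 1 (5,5) count=3: revealed 1 new [(5,5)] -> total=1
Click 2 (3,4) count=3: revealed 1 new [(3,4)] -> total=2
Click 3 (3,3) count=3: revealed 1 new [(3,3)] -> total=3
Click 4 (0,3) count=0: revealed 19 new [(0,0) (0,1) (0,2) (0,3) (0,4) (0,5) (0,6) (1,0) (1,1) (1,2) (1,3) (1,4) (1,5) (1,6) (2,0) (2,1) (2,4) (2,5) (2,6)] -> total=22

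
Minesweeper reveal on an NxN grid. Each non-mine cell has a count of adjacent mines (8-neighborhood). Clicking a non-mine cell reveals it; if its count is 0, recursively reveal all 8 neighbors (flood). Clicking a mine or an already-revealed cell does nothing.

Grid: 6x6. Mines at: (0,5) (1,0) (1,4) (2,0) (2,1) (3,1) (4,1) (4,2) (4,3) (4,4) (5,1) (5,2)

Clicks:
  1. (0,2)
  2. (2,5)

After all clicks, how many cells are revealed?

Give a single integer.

Click 1 (0,2) count=0: revealed 6 new [(0,1) (0,2) (0,3) (1,1) (1,2) (1,3)] -> total=6
Click 2 (2,5) count=1: revealed 1 new [(2,5)] -> total=7

Answer: 7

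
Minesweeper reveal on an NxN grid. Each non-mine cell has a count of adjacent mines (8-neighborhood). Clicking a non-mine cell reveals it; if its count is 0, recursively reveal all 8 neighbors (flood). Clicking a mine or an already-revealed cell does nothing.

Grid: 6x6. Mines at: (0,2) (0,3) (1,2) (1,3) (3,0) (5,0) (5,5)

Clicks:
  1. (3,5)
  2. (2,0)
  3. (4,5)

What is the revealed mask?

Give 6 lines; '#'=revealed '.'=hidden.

Click 1 (3,5) count=0: revealed 23 new [(0,4) (0,5) (1,4) (1,5) (2,1) (2,2) (2,3) (2,4) (2,5) (3,1) (3,2) (3,3) (3,4) (3,5) (4,1) (4,2) (4,3) (4,4) (4,5) (5,1) (5,2) (5,3) (5,4)] -> total=23
Click 2 (2,0) count=1: revealed 1 new [(2,0)] -> total=24
Click 3 (4,5) count=1: revealed 0 new [(none)] -> total=24

Answer: ....##
....##
######
.#####
.#####
.####.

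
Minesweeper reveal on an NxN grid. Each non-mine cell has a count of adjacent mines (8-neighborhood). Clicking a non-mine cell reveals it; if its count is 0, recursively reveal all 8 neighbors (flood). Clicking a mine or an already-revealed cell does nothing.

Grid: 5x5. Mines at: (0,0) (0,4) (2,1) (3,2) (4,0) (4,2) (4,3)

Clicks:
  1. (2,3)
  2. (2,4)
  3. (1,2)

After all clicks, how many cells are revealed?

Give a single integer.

Answer: 7

Derivation:
Click 1 (2,3) count=1: revealed 1 new [(2,3)] -> total=1
Click 2 (2,4) count=0: revealed 5 new [(1,3) (1,4) (2,4) (3,3) (3,4)] -> total=6
Click 3 (1,2) count=1: revealed 1 new [(1,2)] -> total=7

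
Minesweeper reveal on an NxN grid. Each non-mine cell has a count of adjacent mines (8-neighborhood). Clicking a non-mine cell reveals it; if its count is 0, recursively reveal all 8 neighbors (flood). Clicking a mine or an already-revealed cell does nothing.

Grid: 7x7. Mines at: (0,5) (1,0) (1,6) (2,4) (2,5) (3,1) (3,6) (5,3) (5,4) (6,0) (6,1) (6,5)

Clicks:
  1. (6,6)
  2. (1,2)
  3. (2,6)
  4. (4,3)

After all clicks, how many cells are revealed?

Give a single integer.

Click 1 (6,6) count=1: revealed 1 new [(6,6)] -> total=1
Click 2 (1,2) count=0: revealed 11 new [(0,1) (0,2) (0,3) (0,4) (1,1) (1,2) (1,3) (1,4) (2,1) (2,2) (2,3)] -> total=12
Click 3 (2,6) count=3: revealed 1 new [(2,6)] -> total=13
Click 4 (4,3) count=2: revealed 1 new [(4,3)] -> total=14

Answer: 14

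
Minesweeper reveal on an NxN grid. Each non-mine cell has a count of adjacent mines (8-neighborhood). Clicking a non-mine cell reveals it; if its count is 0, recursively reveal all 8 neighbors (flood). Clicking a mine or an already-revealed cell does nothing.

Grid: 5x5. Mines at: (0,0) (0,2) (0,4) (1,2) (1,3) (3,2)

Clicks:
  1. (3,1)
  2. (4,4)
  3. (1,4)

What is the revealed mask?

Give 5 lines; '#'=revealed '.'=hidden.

Click 1 (3,1) count=1: revealed 1 new [(3,1)] -> total=1
Click 2 (4,4) count=0: revealed 6 new [(2,3) (2,4) (3,3) (3,4) (4,3) (4,4)] -> total=7
Click 3 (1,4) count=2: revealed 1 new [(1,4)] -> total=8

Answer: .....
....#
...##
.#.##
...##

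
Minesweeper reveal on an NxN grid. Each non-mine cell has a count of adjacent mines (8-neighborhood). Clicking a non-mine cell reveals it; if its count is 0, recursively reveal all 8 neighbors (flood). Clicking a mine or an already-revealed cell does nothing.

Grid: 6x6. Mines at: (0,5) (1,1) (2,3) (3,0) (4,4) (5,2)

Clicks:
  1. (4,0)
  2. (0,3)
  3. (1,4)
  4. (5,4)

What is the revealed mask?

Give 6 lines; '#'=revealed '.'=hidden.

Answer: ..###.
..###.
......
......
#.....
....#.

Derivation:
Click 1 (4,0) count=1: revealed 1 new [(4,0)] -> total=1
Click 2 (0,3) count=0: revealed 6 new [(0,2) (0,3) (0,4) (1,2) (1,3) (1,4)] -> total=7
Click 3 (1,4) count=2: revealed 0 new [(none)] -> total=7
Click 4 (5,4) count=1: revealed 1 new [(5,4)] -> total=8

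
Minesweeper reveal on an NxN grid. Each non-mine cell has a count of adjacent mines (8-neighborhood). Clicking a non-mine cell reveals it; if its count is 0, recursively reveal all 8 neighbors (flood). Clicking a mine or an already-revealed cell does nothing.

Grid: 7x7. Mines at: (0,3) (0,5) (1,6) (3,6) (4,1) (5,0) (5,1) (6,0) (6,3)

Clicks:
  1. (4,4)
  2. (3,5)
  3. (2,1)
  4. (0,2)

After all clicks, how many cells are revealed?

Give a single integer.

Answer: 34

Derivation:
Click 1 (4,4) count=0: revealed 34 new [(0,0) (0,1) (0,2) (1,0) (1,1) (1,2) (1,3) (1,4) (1,5) (2,0) (2,1) (2,2) (2,3) (2,4) (2,5) (3,0) (3,1) (3,2) (3,3) (3,4) (3,5) (4,2) (4,3) (4,4) (4,5) (4,6) (5,2) (5,3) (5,4) (5,5) (5,6) (6,4) (6,5) (6,6)] -> total=34
Click 2 (3,5) count=1: revealed 0 new [(none)] -> total=34
Click 3 (2,1) count=0: revealed 0 new [(none)] -> total=34
Click 4 (0,2) count=1: revealed 0 new [(none)] -> total=34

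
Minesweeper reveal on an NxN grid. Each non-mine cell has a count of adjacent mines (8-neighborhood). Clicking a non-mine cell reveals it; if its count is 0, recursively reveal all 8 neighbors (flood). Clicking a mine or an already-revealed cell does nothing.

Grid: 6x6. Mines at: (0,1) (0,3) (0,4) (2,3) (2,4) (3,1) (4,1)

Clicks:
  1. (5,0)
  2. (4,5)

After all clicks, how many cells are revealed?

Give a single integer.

Answer: 13

Derivation:
Click 1 (5,0) count=1: revealed 1 new [(5,0)] -> total=1
Click 2 (4,5) count=0: revealed 12 new [(3,2) (3,3) (3,4) (3,5) (4,2) (4,3) (4,4) (4,5) (5,2) (5,3) (5,4) (5,5)] -> total=13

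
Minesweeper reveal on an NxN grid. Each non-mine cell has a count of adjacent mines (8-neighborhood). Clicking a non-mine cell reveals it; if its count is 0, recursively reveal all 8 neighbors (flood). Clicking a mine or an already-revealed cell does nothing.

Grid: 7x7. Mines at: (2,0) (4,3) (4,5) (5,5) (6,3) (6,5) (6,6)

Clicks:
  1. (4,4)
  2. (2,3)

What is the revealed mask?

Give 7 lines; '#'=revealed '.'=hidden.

Answer: #######
#######
.######
.######
....#..
.......
.......

Derivation:
Click 1 (4,4) count=3: revealed 1 new [(4,4)] -> total=1
Click 2 (2,3) count=0: revealed 26 new [(0,0) (0,1) (0,2) (0,3) (0,4) (0,5) (0,6) (1,0) (1,1) (1,2) (1,3) (1,4) (1,5) (1,6) (2,1) (2,2) (2,3) (2,4) (2,5) (2,6) (3,1) (3,2) (3,3) (3,4) (3,5) (3,6)] -> total=27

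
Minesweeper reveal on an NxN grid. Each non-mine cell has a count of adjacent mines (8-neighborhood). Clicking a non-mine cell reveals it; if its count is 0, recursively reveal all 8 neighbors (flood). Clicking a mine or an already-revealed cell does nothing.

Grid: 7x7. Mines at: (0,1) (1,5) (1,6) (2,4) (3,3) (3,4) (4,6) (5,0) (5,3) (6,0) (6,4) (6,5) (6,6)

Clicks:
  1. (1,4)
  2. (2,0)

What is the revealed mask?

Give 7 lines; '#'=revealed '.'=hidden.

Answer: .......
###.#..
###....
###....
###....
.......
.......

Derivation:
Click 1 (1,4) count=2: revealed 1 new [(1,4)] -> total=1
Click 2 (2,0) count=0: revealed 12 new [(1,0) (1,1) (1,2) (2,0) (2,1) (2,2) (3,0) (3,1) (3,2) (4,0) (4,1) (4,2)] -> total=13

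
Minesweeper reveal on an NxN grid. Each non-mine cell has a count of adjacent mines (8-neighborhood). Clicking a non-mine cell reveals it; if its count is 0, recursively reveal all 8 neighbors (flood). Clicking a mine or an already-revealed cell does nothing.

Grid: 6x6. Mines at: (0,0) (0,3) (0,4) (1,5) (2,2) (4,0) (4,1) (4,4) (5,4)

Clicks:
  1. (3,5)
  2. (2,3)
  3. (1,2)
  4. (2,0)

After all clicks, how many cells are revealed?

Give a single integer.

Answer: 9

Derivation:
Click 1 (3,5) count=1: revealed 1 new [(3,5)] -> total=1
Click 2 (2,3) count=1: revealed 1 new [(2,3)] -> total=2
Click 3 (1,2) count=2: revealed 1 new [(1,2)] -> total=3
Click 4 (2,0) count=0: revealed 6 new [(1,0) (1,1) (2,0) (2,1) (3,0) (3,1)] -> total=9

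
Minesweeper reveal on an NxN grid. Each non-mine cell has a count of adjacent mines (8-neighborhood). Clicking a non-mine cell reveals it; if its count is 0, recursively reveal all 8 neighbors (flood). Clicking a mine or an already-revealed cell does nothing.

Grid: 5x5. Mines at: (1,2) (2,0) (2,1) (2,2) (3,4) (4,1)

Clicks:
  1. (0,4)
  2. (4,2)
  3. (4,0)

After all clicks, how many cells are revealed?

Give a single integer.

Click 1 (0,4) count=0: revealed 6 new [(0,3) (0,4) (1,3) (1,4) (2,3) (2,4)] -> total=6
Click 2 (4,2) count=1: revealed 1 new [(4,2)] -> total=7
Click 3 (4,0) count=1: revealed 1 new [(4,0)] -> total=8

Answer: 8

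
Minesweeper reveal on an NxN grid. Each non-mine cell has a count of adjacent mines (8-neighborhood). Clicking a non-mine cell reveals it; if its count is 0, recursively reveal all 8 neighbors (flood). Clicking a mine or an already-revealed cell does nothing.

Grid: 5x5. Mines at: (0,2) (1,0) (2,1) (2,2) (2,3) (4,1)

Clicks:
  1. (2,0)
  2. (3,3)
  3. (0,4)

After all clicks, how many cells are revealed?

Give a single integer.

Answer: 6

Derivation:
Click 1 (2,0) count=2: revealed 1 new [(2,0)] -> total=1
Click 2 (3,3) count=2: revealed 1 new [(3,3)] -> total=2
Click 3 (0,4) count=0: revealed 4 new [(0,3) (0,4) (1,3) (1,4)] -> total=6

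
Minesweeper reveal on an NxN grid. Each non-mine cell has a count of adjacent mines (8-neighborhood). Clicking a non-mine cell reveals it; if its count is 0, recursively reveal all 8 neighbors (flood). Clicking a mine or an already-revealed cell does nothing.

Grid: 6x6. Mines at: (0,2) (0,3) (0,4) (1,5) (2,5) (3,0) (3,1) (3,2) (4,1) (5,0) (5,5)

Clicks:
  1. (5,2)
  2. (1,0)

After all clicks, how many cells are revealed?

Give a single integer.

Click 1 (5,2) count=1: revealed 1 new [(5,2)] -> total=1
Click 2 (1,0) count=0: revealed 6 new [(0,0) (0,1) (1,0) (1,1) (2,0) (2,1)] -> total=7

Answer: 7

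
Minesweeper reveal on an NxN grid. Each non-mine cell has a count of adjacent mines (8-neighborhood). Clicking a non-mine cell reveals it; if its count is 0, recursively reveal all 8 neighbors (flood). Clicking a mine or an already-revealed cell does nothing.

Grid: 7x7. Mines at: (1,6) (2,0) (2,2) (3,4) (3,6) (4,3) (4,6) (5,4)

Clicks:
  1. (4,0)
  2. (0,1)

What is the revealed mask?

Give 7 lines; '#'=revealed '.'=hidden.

Answer: ######.
######.
...###.
###....
###....
####...
####...

Derivation:
Click 1 (4,0) count=0: revealed 14 new [(3,0) (3,1) (3,2) (4,0) (4,1) (4,2) (5,0) (5,1) (5,2) (5,3) (6,0) (6,1) (6,2) (6,3)] -> total=14
Click 2 (0,1) count=0: revealed 15 new [(0,0) (0,1) (0,2) (0,3) (0,4) (0,5) (1,0) (1,1) (1,2) (1,3) (1,4) (1,5) (2,3) (2,4) (2,5)] -> total=29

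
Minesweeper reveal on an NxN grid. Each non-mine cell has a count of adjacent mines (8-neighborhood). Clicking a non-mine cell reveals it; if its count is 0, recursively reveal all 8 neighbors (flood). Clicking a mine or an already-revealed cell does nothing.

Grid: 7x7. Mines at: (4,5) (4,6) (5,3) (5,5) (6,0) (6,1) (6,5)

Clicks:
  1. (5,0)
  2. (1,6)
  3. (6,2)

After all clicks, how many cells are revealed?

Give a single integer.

Click 1 (5,0) count=2: revealed 1 new [(5,0)] -> total=1
Click 2 (1,6) count=0: revealed 35 new [(0,0) (0,1) (0,2) (0,3) (0,4) (0,5) (0,6) (1,0) (1,1) (1,2) (1,3) (1,4) (1,5) (1,6) (2,0) (2,1) (2,2) (2,3) (2,4) (2,5) (2,6) (3,0) (3,1) (3,2) (3,3) (3,4) (3,5) (3,6) (4,0) (4,1) (4,2) (4,3) (4,4) (5,1) (5,2)] -> total=36
Click 3 (6,2) count=2: revealed 1 new [(6,2)] -> total=37

Answer: 37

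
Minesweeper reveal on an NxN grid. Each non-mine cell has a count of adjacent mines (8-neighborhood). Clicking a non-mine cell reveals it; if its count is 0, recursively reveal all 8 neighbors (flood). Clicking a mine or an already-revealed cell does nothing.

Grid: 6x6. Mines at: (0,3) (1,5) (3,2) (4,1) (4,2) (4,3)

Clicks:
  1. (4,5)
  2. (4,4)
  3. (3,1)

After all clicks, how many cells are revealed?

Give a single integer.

Click 1 (4,5) count=0: revealed 8 new [(2,4) (2,5) (3,4) (3,5) (4,4) (4,5) (5,4) (5,5)] -> total=8
Click 2 (4,4) count=1: revealed 0 new [(none)] -> total=8
Click 3 (3,1) count=3: revealed 1 new [(3,1)] -> total=9

Answer: 9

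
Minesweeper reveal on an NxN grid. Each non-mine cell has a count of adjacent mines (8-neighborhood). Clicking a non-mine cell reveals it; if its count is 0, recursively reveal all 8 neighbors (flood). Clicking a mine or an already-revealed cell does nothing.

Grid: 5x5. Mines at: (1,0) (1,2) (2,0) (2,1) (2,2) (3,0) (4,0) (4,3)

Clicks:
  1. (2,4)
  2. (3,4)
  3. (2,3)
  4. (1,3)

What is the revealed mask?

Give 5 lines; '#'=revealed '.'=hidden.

Click 1 (2,4) count=0: revealed 8 new [(0,3) (0,4) (1,3) (1,4) (2,3) (2,4) (3,3) (3,4)] -> total=8
Click 2 (3,4) count=1: revealed 0 new [(none)] -> total=8
Click 3 (2,3) count=2: revealed 0 new [(none)] -> total=8
Click 4 (1,3) count=2: revealed 0 new [(none)] -> total=8

Answer: ...##
...##
...##
...##
.....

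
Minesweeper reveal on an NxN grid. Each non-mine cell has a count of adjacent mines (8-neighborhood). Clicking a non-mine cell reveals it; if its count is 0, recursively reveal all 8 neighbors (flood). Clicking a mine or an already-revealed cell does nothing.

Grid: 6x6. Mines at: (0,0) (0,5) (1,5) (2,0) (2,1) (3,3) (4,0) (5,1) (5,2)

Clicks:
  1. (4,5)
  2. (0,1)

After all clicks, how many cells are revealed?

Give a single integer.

Click 1 (4,5) count=0: revealed 10 new [(2,4) (2,5) (3,4) (3,5) (4,3) (4,4) (4,5) (5,3) (5,4) (5,5)] -> total=10
Click 2 (0,1) count=1: revealed 1 new [(0,1)] -> total=11

Answer: 11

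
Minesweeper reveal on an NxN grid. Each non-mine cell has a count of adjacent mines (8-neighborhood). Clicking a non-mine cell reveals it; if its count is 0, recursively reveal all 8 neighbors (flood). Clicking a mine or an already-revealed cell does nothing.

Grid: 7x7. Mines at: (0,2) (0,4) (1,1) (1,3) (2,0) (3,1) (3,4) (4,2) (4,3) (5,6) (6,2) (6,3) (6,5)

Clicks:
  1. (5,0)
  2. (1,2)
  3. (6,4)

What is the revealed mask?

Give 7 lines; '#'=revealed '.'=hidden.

Click 1 (5,0) count=0: revealed 6 new [(4,0) (4,1) (5,0) (5,1) (6,0) (6,1)] -> total=6
Click 2 (1,2) count=3: revealed 1 new [(1,2)] -> total=7
Click 3 (6,4) count=2: revealed 1 new [(6,4)] -> total=8

Answer: .......
..#....
.......
.......
##.....
##.....
##..#..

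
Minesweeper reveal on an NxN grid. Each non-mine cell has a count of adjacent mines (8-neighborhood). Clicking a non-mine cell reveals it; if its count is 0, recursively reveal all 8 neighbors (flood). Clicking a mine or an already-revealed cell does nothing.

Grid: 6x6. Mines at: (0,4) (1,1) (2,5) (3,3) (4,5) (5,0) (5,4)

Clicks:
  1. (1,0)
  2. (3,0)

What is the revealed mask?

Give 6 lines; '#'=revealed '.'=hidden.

Click 1 (1,0) count=1: revealed 1 new [(1,0)] -> total=1
Click 2 (3,0) count=0: revealed 9 new [(2,0) (2,1) (2,2) (3,0) (3,1) (3,2) (4,0) (4,1) (4,2)] -> total=10

Answer: ......
#.....
###...
###...
###...
......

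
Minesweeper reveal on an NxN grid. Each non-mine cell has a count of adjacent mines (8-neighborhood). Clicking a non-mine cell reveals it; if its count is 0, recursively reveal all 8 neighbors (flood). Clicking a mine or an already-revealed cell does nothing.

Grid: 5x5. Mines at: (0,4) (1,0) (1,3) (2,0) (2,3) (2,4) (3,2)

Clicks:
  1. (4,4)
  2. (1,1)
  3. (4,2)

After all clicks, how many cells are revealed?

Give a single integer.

Click 1 (4,4) count=0: revealed 4 new [(3,3) (3,4) (4,3) (4,4)] -> total=4
Click 2 (1,1) count=2: revealed 1 new [(1,1)] -> total=5
Click 3 (4,2) count=1: revealed 1 new [(4,2)] -> total=6

Answer: 6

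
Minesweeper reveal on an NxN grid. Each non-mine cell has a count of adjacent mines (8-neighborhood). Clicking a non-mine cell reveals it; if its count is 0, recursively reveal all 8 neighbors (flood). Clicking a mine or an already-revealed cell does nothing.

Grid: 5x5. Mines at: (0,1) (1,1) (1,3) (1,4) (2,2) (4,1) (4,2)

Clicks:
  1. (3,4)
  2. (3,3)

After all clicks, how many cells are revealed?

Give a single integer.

Answer: 6

Derivation:
Click 1 (3,4) count=0: revealed 6 new [(2,3) (2,4) (3,3) (3,4) (4,3) (4,4)] -> total=6
Click 2 (3,3) count=2: revealed 0 new [(none)] -> total=6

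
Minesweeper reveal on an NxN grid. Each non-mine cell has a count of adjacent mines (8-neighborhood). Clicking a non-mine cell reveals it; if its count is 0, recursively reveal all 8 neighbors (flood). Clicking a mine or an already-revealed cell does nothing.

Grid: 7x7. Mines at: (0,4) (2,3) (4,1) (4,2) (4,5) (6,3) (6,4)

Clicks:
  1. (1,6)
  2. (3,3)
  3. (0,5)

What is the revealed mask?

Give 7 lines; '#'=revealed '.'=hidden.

Answer: .....##
....###
....###
...####
.......
.......
.......

Derivation:
Click 1 (1,6) count=0: revealed 11 new [(0,5) (0,6) (1,4) (1,5) (1,6) (2,4) (2,5) (2,6) (3,4) (3,5) (3,6)] -> total=11
Click 2 (3,3) count=2: revealed 1 new [(3,3)] -> total=12
Click 3 (0,5) count=1: revealed 0 new [(none)] -> total=12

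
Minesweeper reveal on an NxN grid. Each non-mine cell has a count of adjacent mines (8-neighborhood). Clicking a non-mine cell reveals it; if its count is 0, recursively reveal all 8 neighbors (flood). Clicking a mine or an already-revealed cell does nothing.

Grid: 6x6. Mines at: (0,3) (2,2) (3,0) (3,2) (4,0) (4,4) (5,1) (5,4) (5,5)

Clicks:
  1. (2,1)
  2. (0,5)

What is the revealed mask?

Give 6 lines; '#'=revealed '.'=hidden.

Answer: ....##
...###
.#.###
...###
......
......

Derivation:
Click 1 (2,1) count=3: revealed 1 new [(2,1)] -> total=1
Click 2 (0,5) count=0: revealed 11 new [(0,4) (0,5) (1,3) (1,4) (1,5) (2,3) (2,4) (2,5) (3,3) (3,4) (3,5)] -> total=12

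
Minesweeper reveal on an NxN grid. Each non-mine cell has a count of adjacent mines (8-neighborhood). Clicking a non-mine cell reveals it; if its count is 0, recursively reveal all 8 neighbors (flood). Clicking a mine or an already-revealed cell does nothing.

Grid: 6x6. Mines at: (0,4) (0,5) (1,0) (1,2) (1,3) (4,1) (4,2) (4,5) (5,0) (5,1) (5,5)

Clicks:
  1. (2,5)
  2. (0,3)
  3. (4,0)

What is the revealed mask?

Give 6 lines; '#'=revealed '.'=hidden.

Answer: ...#..
....##
....##
....##
#.....
......

Derivation:
Click 1 (2,5) count=0: revealed 6 new [(1,4) (1,5) (2,4) (2,5) (3,4) (3,5)] -> total=6
Click 2 (0,3) count=3: revealed 1 new [(0,3)] -> total=7
Click 3 (4,0) count=3: revealed 1 new [(4,0)] -> total=8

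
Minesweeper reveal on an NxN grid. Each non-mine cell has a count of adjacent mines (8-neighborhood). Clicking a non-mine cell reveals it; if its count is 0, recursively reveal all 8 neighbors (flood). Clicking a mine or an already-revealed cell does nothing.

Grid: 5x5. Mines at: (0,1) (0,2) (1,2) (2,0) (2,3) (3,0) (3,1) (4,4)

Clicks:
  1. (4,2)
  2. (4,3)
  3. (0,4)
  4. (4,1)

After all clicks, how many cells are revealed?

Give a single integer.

Answer: 7

Derivation:
Click 1 (4,2) count=1: revealed 1 new [(4,2)] -> total=1
Click 2 (4,3) count=1: revealed 1 new [(4,3)] -> total=2
Click 3 (0,4) count=0: revealed 4 new [(0,3) (0,4) (1,3) (1,4)] -> total=6
Click 4 (4,1) count=2: revealed 1 new [(4,1)] -> total=7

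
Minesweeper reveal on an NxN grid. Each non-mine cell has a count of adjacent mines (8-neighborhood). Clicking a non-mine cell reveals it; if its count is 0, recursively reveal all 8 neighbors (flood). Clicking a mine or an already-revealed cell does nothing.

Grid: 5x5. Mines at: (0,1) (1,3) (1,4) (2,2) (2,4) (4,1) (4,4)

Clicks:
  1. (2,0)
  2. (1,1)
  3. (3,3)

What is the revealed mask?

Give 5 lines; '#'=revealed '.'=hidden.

Click 1 (2,0) count=0: revealed 6 new [(1,0) (1,1) (2,0) (2,1) (3,0) (3,1)] -> total=6
Click 2 (1,1) count=2: revealed 0 new [(none)] -> total=6
Click 3 (3,3) count=3: revealed 1 new [(3,3)] -> total=7

Answer: .....
##...
##...
##.#.
.....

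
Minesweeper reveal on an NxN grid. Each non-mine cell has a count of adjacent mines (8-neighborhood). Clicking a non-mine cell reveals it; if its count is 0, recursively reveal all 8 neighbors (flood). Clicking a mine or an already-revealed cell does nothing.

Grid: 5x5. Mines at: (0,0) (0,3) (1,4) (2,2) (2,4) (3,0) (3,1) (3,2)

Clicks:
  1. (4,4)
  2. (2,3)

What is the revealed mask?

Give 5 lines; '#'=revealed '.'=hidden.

Click 1 (4,4) count=0: revealed 4 new [(3,3) (3,4) (4,3) (4,4)] -> total=4
Click 2 (2,3) count=4: revealed 1 new [(2,3)] -> total=5

Answer: .....
.....
...#.
...##
...##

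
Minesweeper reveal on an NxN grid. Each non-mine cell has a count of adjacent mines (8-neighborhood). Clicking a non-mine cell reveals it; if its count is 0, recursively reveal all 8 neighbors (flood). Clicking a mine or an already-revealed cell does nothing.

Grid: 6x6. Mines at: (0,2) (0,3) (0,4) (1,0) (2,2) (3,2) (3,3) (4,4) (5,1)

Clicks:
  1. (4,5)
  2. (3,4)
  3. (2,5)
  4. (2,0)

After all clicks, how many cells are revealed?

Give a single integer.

Answer: 8

Derivation:
Click 1 (4,5) count=1: revealed 1 new [(4,5)] -> total=1
Click 2 (3,4) count=2: revealed 1 new [(3,4)] -> total=2
Click 3 (2,5) count=0: revealed 5 new [(1,4) (1,5) (2,4) (2,5) (3,5)] -> total=7
Click 4 (2,0) count=1: revealed 1 new [(2,0)] -> total=8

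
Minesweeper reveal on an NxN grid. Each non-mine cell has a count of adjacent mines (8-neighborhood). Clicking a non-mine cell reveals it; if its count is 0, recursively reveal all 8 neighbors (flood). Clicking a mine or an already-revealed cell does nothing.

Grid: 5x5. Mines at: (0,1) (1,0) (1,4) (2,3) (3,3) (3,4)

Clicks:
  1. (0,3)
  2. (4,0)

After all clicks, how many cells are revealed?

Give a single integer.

Answer: 10

Derivation:
Click 1 (0,3) count=1: revealed 1 new [(0,3)] -> total=1
Click 2 (4,0) count=0: revealed 9 new [(2,0) (2,1) (2,2) (3,0) (3,1) (3,2) (4,0) (4,1) (4,2)] -> total=10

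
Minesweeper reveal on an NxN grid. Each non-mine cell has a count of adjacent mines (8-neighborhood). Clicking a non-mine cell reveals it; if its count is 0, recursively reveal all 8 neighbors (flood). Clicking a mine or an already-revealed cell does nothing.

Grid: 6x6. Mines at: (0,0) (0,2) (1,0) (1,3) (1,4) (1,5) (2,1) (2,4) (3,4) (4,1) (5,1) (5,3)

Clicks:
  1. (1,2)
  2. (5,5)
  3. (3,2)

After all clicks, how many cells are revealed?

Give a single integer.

Click 1 (1,2) count=3: revealed 1 new [(1,2)] -> total=1
Click 2 (5,5) count=0: revealed 4 new [(4,4) (4,5) (5,4) (5,5)] -> total=5
Click 3 (3,2) count=2: revealed 1 new [(3,2)] -> total=6

Answer: 6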